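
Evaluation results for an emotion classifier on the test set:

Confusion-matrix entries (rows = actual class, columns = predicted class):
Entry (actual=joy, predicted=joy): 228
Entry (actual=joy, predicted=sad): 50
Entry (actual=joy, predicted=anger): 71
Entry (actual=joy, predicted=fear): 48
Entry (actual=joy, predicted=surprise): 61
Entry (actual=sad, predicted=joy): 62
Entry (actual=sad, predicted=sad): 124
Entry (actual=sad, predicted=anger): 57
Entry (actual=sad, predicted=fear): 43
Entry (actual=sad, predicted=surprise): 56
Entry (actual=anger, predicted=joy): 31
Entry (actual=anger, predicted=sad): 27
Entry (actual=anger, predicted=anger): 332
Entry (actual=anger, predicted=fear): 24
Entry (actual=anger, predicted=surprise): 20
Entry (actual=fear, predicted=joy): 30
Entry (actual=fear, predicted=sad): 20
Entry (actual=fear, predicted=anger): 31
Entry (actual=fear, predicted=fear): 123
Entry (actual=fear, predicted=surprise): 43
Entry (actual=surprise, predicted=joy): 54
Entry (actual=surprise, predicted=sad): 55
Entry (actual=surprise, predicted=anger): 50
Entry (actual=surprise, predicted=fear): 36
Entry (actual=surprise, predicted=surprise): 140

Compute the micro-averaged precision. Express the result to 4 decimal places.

0.5215

Micro-averaging pools counts across classes: ΣTP=947, ΣFP=869, ΣFN=869.
Micro-precision = TP/(TP+FP) on pooled counts = 0.5215 (equals overall accuracy in single-label multiclass).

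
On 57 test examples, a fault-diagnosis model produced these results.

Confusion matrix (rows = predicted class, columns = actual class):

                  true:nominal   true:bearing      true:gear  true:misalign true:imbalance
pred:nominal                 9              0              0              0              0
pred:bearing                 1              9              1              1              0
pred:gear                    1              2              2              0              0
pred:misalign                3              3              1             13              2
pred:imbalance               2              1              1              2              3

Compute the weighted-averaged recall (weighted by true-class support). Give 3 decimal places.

Per-class recall (TP/(TP+FN)):
  nominal: TP=9, FN=1+1+3+2=7 → 9/16 = 0.5625
  bearing: TP=9, FN=0+2+3+1=6 → 9/15 = 0.6000
  gear: TP=2, FN=0+1+1+1=3 → 2/5 = 0.4000
  misalign: TP=13, FN=0+1+0+2=3 → 13/16 = 0.8125
  imbalance: TP=3, FN=0+0+0+2=2 → 3/5 = 0.6000
Weighted-recall = Σ (supportᵢ/N)·recallᵢ with N=57: (16/57)·0.5625 + (15/57)·0.6000 + (5/57)·0.4000 + (16/57)·0.8125 + (5/57)·0.6000 = 0.632

0.632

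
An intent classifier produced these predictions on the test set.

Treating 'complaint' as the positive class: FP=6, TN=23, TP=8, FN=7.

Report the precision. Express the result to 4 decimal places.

0.5714

Precision = TP/(TP+FP) = 8/(8+6) = 8/14 = 0.5714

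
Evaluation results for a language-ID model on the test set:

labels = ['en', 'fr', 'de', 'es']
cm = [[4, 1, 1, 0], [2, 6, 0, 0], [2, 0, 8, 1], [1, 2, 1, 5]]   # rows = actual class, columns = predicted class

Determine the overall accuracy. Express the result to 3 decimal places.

Accuracy = trace / total = (4+6+8+5=23) / 34 = 23/34 = 0.676

0.676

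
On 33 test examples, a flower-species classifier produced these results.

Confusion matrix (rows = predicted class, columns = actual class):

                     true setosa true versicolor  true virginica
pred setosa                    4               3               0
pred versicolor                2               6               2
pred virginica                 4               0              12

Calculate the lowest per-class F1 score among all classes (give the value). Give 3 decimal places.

Per-class F1 score (2·TP/(2·TP+FP+FN)):
  setosa: TP=4, FP=3+0=3, FN=2+4=6 → 8/17 = 0.4706
  versicolor: TP=6, FP=2+2=4, FN=3+0=3 → 12/19 = 0.6316
  virginica: TP=12, FP=4+0=4, FN=0+2=2 → 24/30 = 0.8000
Lowest is class 'setosa' with F1 score = 0.471.

0.471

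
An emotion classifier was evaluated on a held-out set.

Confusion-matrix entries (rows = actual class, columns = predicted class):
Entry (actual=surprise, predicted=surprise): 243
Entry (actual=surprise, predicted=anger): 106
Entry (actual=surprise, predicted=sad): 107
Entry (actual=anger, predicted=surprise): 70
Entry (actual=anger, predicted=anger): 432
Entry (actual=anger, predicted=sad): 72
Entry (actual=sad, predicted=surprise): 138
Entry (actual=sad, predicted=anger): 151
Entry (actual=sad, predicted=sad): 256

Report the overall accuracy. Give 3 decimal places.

0.591

Accuracy = trace / total = (243+432+256=931) / 1575 = 931/1575 = 0.591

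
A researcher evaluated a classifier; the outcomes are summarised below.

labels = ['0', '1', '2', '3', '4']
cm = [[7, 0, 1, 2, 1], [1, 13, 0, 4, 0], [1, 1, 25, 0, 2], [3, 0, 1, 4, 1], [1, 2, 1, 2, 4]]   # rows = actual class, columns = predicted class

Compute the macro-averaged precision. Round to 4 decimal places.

Per-class precision (TP/(TP+FP)):
  0: TP=7, FP=1+1+3+1=6 → 7/13 = 0.53846
  1: TP=13, FP=0+1+0+2=3 → 13/16 = 0.81250
  2: TP=25, FP=1+0+1+1=3 → 25/28 = 0.89286
  3: TP=4, FP=2+4+0+2=8 → 4/12 = 0.33333
  4: TP=4, FP=1+0+2+1=4 → 4/8 = 0.50000
Macro-precision = mean = (0.53846 + 0.81250 + 0.89286 + 0.33333 + 0.50000) / 5 = 0.6154

0.6154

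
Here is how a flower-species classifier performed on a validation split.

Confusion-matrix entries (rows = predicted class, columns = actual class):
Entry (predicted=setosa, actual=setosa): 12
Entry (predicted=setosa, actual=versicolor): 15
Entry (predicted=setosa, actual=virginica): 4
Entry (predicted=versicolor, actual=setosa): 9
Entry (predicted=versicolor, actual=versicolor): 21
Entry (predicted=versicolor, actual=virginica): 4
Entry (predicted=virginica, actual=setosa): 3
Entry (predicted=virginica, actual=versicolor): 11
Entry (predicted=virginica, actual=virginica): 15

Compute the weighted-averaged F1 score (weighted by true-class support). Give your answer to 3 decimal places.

Per-class F1 score (2·TP/(2·TP+FP+FN)):
  setosa: TP=12, FP=15+4=19, FN=9+3=12 → 24/55 = 0.4364
  versicolor: TP=21, FP=9+4=13, FN=15+11=26 → 42/81 = 0.5185
  virginica: TP=15, FP=3+11=14, FN=4+4=8 → 30/52 = 0.5769
Weighted-F1 score = Σ (supportᵢ/N)·F1 scoreᵢ with N=94: (24/94)·0.4364 + (47/94)·0.5185 + (23/94)·0.5769 = 0.512

0.512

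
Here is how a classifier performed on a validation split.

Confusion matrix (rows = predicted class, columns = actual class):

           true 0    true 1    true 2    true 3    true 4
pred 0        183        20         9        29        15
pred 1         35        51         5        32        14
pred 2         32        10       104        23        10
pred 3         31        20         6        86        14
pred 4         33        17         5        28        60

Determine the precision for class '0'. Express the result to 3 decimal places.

Treat '0' as positive and all other classes as negative.
precision = TP/(TP+FP).
0: TP=183, FP=20+9+29+15=73 → 183/256 = 0.7148

0.715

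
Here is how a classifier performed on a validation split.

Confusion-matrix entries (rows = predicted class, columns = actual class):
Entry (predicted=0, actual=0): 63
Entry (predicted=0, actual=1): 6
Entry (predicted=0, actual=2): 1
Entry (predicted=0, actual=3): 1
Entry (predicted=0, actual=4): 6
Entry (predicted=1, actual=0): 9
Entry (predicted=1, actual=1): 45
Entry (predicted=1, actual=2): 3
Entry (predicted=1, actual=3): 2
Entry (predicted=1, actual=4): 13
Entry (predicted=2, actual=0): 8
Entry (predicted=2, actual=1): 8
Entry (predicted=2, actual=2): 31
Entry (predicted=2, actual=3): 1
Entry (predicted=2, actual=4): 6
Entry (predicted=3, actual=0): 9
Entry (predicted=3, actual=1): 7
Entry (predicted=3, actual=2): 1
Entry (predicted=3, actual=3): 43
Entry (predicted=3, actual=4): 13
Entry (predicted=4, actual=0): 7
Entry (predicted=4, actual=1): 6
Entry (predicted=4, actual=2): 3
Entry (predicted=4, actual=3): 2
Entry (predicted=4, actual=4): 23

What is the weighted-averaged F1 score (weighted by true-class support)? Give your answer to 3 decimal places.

0.640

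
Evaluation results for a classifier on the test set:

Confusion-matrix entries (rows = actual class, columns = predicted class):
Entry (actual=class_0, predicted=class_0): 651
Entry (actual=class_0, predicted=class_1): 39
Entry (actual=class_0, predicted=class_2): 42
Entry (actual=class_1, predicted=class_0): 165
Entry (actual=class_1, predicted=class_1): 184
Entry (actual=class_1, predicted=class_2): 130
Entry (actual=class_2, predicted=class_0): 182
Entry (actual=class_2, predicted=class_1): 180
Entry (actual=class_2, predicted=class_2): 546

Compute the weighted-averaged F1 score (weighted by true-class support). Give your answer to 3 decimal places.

0.642

Per-class F1 score (2·TP/(2·TP+FP+FN)):
  class_0: TP=651, FP=165+182=347, FN=39+42=81 → 1302/1730 = 0.7526
  class_1: TP=184, FP=39+180=219, FN=165+130=295 → 368/882 = 0.4172
  class_2: TP=546, FP=42+130=172, FN=182+180=362 → 1092/1626 = 0.6716
Weighted-F1 score = Σ (supportᵢ/N)·F1 scoreᵢ with N=2119: (732/2119)·0.7526 + (479/2119)·0.4172 + (908/2119)·0.6716 = 0.642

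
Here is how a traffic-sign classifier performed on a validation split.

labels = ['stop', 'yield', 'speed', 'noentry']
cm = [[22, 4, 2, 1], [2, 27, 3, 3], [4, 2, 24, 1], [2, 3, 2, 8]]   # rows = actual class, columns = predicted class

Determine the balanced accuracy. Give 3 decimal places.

Balanced accuracy = mean of per-class recall.
  stop: recall = 22/29 = 0.7586
  yield: recall = 27/35 = 0.7714
  speed: recall = 24/31 = 0.7742
  noentry: recall = 8/15 = 0.5333
Mean = (0.7586 + 0.7714 + 0.7742 + 0.5333) / 4 = 0.709

0.709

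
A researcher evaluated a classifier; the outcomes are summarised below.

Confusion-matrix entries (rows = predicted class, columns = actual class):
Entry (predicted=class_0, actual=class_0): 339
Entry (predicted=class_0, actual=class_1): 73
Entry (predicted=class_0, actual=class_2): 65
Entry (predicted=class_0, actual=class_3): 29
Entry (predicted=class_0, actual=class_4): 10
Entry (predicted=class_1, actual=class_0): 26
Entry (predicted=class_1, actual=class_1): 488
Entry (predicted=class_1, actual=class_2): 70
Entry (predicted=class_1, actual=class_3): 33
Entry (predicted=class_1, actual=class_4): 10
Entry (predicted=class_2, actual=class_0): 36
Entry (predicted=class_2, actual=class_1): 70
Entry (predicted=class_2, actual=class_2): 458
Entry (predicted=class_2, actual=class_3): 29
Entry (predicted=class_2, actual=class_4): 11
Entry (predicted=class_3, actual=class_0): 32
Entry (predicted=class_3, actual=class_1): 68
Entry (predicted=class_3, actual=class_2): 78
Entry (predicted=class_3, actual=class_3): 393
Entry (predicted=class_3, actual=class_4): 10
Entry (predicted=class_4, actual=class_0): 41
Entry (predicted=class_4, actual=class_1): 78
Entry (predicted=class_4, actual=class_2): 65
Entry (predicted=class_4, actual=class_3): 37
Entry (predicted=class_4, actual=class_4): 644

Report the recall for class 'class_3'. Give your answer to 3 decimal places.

Take TP from the diagonal, FP from the rest of the 'class_3' prediction marginal, FN from the rest of the 'class_3' actual marginal.
recall = TP/(TP+FN).
class_3: TP=393, FN=29+33+29+37=128 → 393/521 = 0.7543

0.754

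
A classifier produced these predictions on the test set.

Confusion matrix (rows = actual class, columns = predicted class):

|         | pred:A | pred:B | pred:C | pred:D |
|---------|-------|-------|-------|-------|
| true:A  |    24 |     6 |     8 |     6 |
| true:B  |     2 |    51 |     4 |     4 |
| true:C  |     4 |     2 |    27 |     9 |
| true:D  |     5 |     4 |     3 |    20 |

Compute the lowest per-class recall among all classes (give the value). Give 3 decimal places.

Per-class recall (TP/(TP+FN)):
  A: TP=24, FN=6+8+6=20 → 24/44 = 0.5455
  B: TP=51, FN=2+4+4=10 → 51/61 = 0.8361
  C: TP=27, FN=4+2+9=15 → 27/42 = 0.6429
  D: TP=20, FN=5+4+3=12 → 20/32 = 0.6250
Lowest is class 'A' with recall = 0.545.

0.545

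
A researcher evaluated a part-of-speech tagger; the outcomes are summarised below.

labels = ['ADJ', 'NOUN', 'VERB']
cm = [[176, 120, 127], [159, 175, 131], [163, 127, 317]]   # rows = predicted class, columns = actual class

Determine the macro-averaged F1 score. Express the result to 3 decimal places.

Per-class F1 score (2·TP/(2·TP+FP+FN)):
  ADJ: TP=176, FP=120+127=247, FN=159+163=322 → 352/921 = 0.3822
  NOUN: TP=175, FP=159+131=290, FN=120+127=247 → 350/887 = 0.3946
  VERB: TP=317, FP=163+127=290, FN=127+131=258 → 634/1182 = 0.5364
Macro-F1 score = mean = (0.3822 + 0.3946 + 0.5364) / 3 = 0.438

0.438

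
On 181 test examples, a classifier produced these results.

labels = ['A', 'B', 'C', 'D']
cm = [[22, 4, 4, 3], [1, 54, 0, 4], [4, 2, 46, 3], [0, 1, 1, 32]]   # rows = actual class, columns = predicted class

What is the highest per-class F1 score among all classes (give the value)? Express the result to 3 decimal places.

0.900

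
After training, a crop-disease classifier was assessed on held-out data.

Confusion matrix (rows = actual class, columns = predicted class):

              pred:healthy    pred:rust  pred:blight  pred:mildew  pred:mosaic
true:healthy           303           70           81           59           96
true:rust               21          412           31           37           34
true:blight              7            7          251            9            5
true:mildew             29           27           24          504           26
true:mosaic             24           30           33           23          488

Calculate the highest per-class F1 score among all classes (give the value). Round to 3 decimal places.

0.812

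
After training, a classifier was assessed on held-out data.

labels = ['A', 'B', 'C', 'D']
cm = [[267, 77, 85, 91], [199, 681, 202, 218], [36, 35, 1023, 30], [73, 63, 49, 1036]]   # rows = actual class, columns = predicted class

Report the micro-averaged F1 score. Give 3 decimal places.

0.722

Micro-averaging pools counts across classes: ΣTP=3007, ΣFP=1158, ΣFN=1158.
Micro-F1 score = 2·TP/(2·TP+FP+FN) on pooled counts = 0.722 (equals overall accuracy in single-label multiclass).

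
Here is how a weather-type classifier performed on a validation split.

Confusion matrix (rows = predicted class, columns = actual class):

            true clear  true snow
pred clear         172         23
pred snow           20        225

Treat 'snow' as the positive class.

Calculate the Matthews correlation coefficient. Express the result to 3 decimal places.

0.802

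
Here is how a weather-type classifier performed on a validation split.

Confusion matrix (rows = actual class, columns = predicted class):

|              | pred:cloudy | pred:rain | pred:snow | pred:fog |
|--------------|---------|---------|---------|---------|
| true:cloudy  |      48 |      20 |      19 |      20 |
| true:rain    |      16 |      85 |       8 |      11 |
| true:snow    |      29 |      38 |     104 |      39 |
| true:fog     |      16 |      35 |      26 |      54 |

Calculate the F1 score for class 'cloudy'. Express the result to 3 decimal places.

Take TP from the diagonal, FP from the rest of the 'cloudy' prediction marginal, FN from the rest of the 'cloudy' actual marginal.
F1 score = 2·TP/(2·TP+FP+FN).
cloudy: TP=48, FP=16+29+16=61, FN=20+19+20=59 → 96/216 = 0.4444

0.444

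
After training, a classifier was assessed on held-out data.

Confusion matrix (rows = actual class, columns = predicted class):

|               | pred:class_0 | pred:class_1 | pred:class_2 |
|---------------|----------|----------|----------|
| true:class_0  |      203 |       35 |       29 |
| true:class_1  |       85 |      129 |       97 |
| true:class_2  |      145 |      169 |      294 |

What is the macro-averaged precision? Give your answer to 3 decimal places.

Per-class precision (TP/(TP+FP)):
  class_0: TP=203, FP=85+145=230 → 203/433 = 0.4688
  class_1: TP=129, FP=35+169=204 → 129/333 = 0.3874
  class_2: TP=294, FP=29+97=126 → 294/420 = 0.7000
Macro-precision = mean = (0.4688 + 0.3874 + 0.7000) / 3 = 0.519

0.519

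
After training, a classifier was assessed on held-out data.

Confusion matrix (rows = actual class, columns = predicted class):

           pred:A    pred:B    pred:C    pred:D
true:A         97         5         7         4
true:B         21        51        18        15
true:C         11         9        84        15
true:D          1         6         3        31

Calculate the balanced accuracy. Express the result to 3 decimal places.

Balanced accuracy = mean of per-class recall.
  A: recall = 97/113 = 0.8584
  B: recall = 51/105 = 0.4857
  C: recall = 84/119 = 0.7059
  D: recall = 31/41 = 0.7561
Mean = (0.8584 + 0.4857 + 0.7059 + 0.7561) / 4 = 0.702

0.702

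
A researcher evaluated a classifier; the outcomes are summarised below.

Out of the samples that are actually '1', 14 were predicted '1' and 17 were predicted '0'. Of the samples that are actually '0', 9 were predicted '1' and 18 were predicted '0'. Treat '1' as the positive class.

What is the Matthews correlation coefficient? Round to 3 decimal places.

0.121

MCC = (TP·TN − FP·FN) / √((TP+FP)(TP+FN)(TN+FP)(TN+FN))
Numerator = 14·18 − 9·17 = 99
Denominator = √(23·31·27·35) = √673785 = 820.8441
MCC = 99 / 820.8441 = 0.121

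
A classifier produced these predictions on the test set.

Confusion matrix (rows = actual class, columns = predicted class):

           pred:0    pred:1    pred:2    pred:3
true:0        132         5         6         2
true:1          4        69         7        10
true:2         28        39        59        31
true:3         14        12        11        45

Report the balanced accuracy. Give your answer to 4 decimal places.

0.6504

Balanced accuracy = mean of per-class recall.
  0: recall = 132/145 = 0.91034
  1: recall = 69/90 = 0.76667
  2: recall = 59/157 = 0.37580
  3: recall = 45/82 = 0.54878
Mean = (0.91034 + 0.76667 + 0.37580 + 0.54878) / 4 = 0.6504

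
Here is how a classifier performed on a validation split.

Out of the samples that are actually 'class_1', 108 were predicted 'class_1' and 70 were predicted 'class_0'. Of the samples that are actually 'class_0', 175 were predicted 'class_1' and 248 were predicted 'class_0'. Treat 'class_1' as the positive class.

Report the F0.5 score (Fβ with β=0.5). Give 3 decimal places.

0.412

Fβ = (1+β²)·TP / ((1+β²)·TP + β²·FN + FP), with β²=1/4
= 1.25·108 / (1.25·108 + 0.25·70 + 175) = 0.412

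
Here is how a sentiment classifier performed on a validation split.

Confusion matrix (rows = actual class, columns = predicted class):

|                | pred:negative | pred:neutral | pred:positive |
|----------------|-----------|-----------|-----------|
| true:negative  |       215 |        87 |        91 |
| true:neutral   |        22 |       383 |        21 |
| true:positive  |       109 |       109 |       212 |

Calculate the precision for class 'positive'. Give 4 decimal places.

0.6543

precision = TP/(TP+FP).
positive: TP=212, FP=91+21=112 → 212/324 = 0.65432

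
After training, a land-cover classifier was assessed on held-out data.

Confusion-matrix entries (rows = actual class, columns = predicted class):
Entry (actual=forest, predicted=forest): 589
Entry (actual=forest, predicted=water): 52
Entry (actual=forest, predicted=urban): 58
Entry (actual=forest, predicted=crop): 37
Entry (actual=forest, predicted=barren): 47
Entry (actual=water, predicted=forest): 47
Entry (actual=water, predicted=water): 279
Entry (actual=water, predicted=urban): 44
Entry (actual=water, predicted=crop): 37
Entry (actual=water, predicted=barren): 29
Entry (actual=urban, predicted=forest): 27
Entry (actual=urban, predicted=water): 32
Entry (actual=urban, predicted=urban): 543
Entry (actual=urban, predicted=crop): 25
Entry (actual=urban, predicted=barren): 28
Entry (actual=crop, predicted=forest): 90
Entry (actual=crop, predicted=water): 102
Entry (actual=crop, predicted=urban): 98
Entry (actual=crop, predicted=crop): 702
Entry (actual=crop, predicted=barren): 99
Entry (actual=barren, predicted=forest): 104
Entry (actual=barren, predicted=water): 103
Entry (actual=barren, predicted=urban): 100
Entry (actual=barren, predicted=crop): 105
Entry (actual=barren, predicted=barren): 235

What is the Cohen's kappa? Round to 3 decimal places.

0.557

Observed agreement pₒ = trace/N = 2348/3612 = 0.6501
Expected agreement pₑ = Σ (rowᵢ·colᵢ)/N² = (783·857 + 436·568 + 655·843 + 1091·906 + 647·438)/3612² = 0.2102
κ = (pₒ − pₑ)/(1 − pₑ) = (0.6501 − 0.2102)/(1 − 0.2102) = 0.557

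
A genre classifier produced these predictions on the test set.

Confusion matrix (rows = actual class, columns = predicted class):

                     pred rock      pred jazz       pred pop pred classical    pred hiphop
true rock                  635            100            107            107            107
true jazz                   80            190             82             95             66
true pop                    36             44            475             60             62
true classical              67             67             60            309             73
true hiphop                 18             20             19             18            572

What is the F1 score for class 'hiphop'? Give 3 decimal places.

0.749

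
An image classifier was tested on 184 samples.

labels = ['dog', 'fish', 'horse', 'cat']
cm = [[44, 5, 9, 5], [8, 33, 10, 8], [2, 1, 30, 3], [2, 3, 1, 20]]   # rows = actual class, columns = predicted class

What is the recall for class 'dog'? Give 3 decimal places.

recall = TP/(TP+FN).
dog: TP=44, FN=5+9+5=19 → 44/63 = 0.6984

0.698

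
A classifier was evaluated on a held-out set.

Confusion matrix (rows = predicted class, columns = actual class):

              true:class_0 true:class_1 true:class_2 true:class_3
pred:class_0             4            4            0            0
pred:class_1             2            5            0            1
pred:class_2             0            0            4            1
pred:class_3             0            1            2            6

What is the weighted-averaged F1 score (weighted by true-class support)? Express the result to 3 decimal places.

0.633

Per-class F1 score (2·TP/(2·TP+FP+FN)):
  class_0: TP=4, FP=4+0+0=4, FN=2+0+0=2 → 8/14 = 0.5714
  class_1: TP=5, FP=2+0+1=3, FN=4+0+1=5 → 10/18 = 0.5556
  class_2: TP=4, FP=0+0+1=1, FN=0+0+2=2 → 8/11 = 0.7273
  class_3: TP=6, FP=0+1+2=3, FN=0+1+1=2 → 12/17 = 0.7059
Weighted-F1 score = Σ (supportᵢ/N)·F1 scoreᵢ with N=30: (6/30)·0.5714 + (10/30)·0.5556 + (6/30)·0.7273 + (8/30)·0.7059 = 0.633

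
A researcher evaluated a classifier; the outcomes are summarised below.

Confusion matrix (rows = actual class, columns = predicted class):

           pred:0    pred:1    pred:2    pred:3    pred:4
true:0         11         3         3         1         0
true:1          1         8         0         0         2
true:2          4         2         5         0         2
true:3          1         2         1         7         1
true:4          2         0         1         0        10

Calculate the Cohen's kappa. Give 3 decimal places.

0.511

Observed agreement pₒ = trace/N = 41/67 = 0.6119
Expected agreement pₑ = Σ (rowᵢ·colᵢ)/N² = (18·19 + 11·15 + 13·10 + 12·8 + 13·15)/67² = 0.2067
κ = (pₒ − pₑ)/(1 − pₑ) = (0.6119 − 0.2067)/(1 − 0.2067) = 0.511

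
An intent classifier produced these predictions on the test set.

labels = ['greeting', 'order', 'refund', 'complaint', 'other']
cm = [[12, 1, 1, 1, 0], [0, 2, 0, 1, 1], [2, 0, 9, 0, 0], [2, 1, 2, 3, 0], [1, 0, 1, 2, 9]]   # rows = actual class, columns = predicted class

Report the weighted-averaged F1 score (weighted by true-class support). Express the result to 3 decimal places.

Per-class F1 score (2·TP/(2·TP+FP+FN)):
  greeting: TP=12, FP=0+2+2+1=5, FN=1+1+1+0=3 → 24/32 = 0.7500
  order: TP=2, FP=1+0+1+0=2, FN=0+0+1+1=2 → 4/8 = 0.5000
  refund: TP=9, FP=1+0+2+1=4, FN=2+0+0+0=2 → 18/24 = 0.7500
  complaint: TP=3, FP=1+1+0+2=4, FN=2+1+2+0=5 → 6/15 = 0.4000
  other: TP=9, FP=0+1+0+0=1, FN=1+0+1+2=4 → 18/23 = 0.7826
Weighted-F1 score = Σ (supportᵢ/N)·F1 scoreᵢ with N=51: (15/51)·0.7500 + (4/51)·0.5000 + (11/51)·0.7500 + (8/51)·0.4000 + (13/51)·0.7826 = 0.684

0.684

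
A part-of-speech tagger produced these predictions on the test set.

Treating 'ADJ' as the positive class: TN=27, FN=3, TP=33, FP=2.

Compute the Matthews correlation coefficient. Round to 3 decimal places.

0.845

MCC = (TP·TN − FP·FN) / √((TP+FP)(TP+FN)(TN+FP)(TN+FN))
Numerator = 33·27 − 2·3 = 885
Denominator = √(35·36·29·30) = √1096200 = 1046.9957
MCC = 885 / 1046.9957 = 0.845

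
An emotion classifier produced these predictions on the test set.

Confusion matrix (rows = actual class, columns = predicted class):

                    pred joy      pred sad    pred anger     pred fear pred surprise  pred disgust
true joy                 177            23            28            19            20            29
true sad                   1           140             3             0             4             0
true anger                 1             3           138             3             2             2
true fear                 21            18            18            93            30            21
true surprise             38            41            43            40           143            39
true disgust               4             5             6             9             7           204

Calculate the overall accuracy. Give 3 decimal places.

0.652

Accuracy = trace / total = (177+140+138+93+143+204=895) / 1373 = 895/1373 = 0.652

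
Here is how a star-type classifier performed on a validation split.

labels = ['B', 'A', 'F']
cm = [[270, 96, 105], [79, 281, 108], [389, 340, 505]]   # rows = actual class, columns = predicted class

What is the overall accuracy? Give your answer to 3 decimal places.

0.486

Accuracy = trace / total = (270+281+505=1056) / 2173 = 1056/2173 = 0.486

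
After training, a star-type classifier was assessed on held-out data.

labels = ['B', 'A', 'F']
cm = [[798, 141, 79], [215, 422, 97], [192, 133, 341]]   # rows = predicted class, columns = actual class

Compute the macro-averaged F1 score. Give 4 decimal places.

0.6282

Per-class F1 score (2·TP/(2·TP+FP+FN)):
  B: TP=798, FP=141+79=220, FN=215+192=407 → 1596/2223 = 0.71795
  A: TP=422, FP=215+97=312, FN=141+133=274 → 844/1430 = 0.59021
  F: TP=341, FP=192+133=325, FN=79+97=176 → 682/1183 = 0.57650
Macro-F1 score = mean = (0.71795 + 0.59021 + 0.57650) / 3 = 0.6282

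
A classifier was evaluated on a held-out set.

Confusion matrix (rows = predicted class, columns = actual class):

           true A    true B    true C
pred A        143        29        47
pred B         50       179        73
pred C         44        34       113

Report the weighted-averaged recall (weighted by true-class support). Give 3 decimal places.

Per-class recall (TP/(TP+FN)):
  A: TP=143, FN=50+44=94 → 143/237 = 0.6034
  B: TP=179, FN=29+34=63 → 179/242 = 0.7397
  C: TP=113, FN=47+73=120 → 113/233 = 0.4850
Weighted-recall = Σ (supportᵢ/N)·recallᵢ with N=712: (237/712)·0.6034 + (242/712)·0.7397 + (233/712)·0.4850 = 0.611

0.611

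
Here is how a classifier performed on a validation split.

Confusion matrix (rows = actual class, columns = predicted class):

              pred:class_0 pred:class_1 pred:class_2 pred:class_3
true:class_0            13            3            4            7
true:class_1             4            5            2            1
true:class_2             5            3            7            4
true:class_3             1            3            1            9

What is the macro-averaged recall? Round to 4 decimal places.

Per-class recall (TP/(TP+FN)):
  class_0: TP=13, FN=3+4+7=14 → 13/27 = 0.48148
  class_1: TP=5, FN=4+2+1=7 → 5/12 = 0.41667
  class_2: TP=7, FN=5+3+4=12 → 7/19 = 0.36842
  class_3: TP=9, FN=1+3+1=5 → 9/14 = 0.64286
Macro-recall = mean = (0.48148 + 0.41667 + 0.36842 + 0.64286) / 4 = 0.4774

0.4774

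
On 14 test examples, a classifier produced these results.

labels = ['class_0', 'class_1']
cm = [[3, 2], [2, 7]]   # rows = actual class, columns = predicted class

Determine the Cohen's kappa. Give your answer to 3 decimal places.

0.378

Observed agreement pₒ = trace/N = 10/14 = 0.7143
Expected agreement pₑ = Σ (rowᵢ·colᵢ)/N² = (5·5 + 9·9)/14² = 0.5408
κ = (pₒ − pₑ)/(1 − pₑ) = (0.7143 − 0.5408)/(1 − 0.5408) = 0.378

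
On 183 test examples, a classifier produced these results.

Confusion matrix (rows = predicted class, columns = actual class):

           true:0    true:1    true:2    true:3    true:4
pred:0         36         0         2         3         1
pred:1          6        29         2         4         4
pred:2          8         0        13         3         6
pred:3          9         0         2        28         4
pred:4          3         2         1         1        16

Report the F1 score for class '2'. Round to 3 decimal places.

F1 score = 2·TP/(2·TP+FP+FN).
2: TP=13, FP=8+0+3+6=17, FN=2+2+2+1=7 → 26/50 = 0.5200

0.520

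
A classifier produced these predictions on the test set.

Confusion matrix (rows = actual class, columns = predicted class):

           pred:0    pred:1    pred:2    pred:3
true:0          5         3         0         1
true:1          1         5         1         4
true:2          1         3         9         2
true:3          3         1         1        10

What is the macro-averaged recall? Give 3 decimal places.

Per-class recall (TP/(TP+FN)):
  0: TP=5, FN=3+0+1=4 → 5/9 = 0.5556
  1: TP=5, FN=1+1+4=6 → 5/11 = 0.4545
  2: TP=9, FN=1+3+2=6 → 9/15 = 0.6000
  3: TP=10, FN=3+1+1=5 → 10/15 = 0.6667
Macro-recall = mean = (0.5556 + 0.4545 + 0.6000 + 0.6667) / 4 = 0.569

0.569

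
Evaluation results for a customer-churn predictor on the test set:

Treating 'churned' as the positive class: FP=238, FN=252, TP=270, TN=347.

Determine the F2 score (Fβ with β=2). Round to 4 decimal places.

0.5200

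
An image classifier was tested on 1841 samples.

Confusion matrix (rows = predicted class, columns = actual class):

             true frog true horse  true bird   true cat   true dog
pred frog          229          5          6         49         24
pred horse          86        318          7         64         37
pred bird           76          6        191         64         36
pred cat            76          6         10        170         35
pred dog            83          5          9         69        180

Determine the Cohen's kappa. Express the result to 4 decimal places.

0.4919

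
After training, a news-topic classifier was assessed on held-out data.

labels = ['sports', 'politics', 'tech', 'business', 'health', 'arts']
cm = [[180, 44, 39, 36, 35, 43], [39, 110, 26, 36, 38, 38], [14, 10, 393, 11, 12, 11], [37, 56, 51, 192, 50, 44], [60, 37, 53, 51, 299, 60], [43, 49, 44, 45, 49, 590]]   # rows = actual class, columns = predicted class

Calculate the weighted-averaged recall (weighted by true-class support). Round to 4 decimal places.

Per-class recall (TP/(TP+FN)):
  sports: TP=180, FN=44+39+36+35+43=197 → 180/377 = 0.47745
  politics: TP=110, FN=39+26+36+38+38=177 → 110/287 = 0.38328
  tech: TP=393, FN=14+10+11+12+11=58 → 393/451 = 0.87140
  business: TP=192, FN=37+56+51+50+44=238 → 192/430 = 0.44651
  health: TP=299, FN=60+37+53+51+60=261 → 299/560 = 0.53393
  arts: TP=590, FN=43+49+44+45+49=230 → 590/820 = 0.71951
Weighted-recall = Σ (supportᵢ/N)·recallᵢ with N=2925: (377/2925)·0.47745 + (287/2925)·0.38328 + (451/2925)·0.87140 + (430/2925)·0.44651 + (560/2925)·0.53393 + (820/2925)·0.71951 = 0.6031

0.6031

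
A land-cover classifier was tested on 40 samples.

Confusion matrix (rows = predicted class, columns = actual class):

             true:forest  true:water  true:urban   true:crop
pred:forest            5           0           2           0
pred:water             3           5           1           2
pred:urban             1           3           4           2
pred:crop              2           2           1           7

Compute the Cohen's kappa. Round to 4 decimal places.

Observed agreement pₒ = trace/N = 21/40 = 0.52500
Expected agreement pₑ = Σ (rowᵢ·colᵢ)/N² = (11·7 + 10·11 + 8·10 + 11·12)/40² = 0.24938
κ = (pₒ − pₑ)/(1 − pₑ) = (0.52500 − 0.24938)/(1 − 0.24938) = 0.3672

0.3672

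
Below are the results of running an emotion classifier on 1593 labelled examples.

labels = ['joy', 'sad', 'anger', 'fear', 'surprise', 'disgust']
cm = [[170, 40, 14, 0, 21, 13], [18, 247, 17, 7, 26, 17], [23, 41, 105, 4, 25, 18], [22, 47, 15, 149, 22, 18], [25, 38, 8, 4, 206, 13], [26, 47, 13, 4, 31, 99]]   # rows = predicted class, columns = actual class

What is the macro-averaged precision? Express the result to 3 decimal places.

0.598

Per-class precision (TP/(TP+FP)):
  joy: TP=170, FP=40+14+0+21+13=88 → 170/258 = 0.6589
  sad: TP=247, FP=18+17+7+26+17=85 → 247/332 = 0.7440
  anger: TP=105, FP=23+41+4+25+18=111 → 105/216 = 0.4861
  fear: TP=149, FP=22+47+15+22+18=124 → 149/273 = 0.5458
  surprise: TP=206, FP=25+38+8+4+13=88 → 206/294 = 0.7007
  disgust: TP=99, FP=26+47+13+4+31=121 → 99/220 = 0.4500
Macro-precision = mean = (0.6589 + 0.7440 + 0.4861 + 0.5458 + 0.7007 + 0.4500) / 6 = 0.598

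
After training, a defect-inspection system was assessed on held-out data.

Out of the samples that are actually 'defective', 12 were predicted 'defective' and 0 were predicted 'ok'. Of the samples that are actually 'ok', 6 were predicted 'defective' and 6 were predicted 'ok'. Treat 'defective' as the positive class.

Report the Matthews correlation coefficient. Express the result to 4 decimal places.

0.5774

MCC = (TP·TN − FP·FN) / √((TP+FP)(TP+FN)(TN+FP)(TN+FN))
Numerator = 12·6 − 6·0 = 72
Denominator = √(18·12·12·6) = √15552 = 124.7077
MCC = 72 / 124.7077 = 0.5774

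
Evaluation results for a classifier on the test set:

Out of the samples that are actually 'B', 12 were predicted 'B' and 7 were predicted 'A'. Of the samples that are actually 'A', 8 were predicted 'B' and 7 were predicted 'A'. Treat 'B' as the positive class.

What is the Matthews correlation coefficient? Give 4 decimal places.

0.0991

MCC = (TP·TN − FP·FN) / √((TP+FP)(TP+FN)(TN+FP)(TN+FN))
Numerator = 12·7 − 8·7 = 28
Denominator = √(20·19·15·14) = √79800 = 282.4889
MCC = 28 / 282.4889 = 0.0991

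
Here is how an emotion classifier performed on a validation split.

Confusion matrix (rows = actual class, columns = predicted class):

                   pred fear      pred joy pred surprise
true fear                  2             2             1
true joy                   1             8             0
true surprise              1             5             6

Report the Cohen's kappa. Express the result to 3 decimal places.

Observed agreement pₒ = trace/N = 16/26 = 0.6154
Expected agreement pₑ = Σ (rowᵢ·colᵢ)/N² = (5·4 + 9·15 + 12·7)/26² = 0.3536
κ = (pₒ − pₑ)/(1 − pₑ) = (0.6154 − 0.3536)/(1 − 0.3536) = 0.405

0.405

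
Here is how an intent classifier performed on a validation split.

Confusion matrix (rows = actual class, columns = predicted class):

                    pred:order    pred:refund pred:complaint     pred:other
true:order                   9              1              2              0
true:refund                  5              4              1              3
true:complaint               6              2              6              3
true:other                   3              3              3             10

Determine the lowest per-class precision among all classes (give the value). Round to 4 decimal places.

0.3913

Per-class precision (TP/(TP+FP)):
  order: TP=9, FP=5+6+3=14 → 9/23 = 0.39130
  refund: TP=4, FP=1+2+3=6 → 4/10 = 0.40000
  complaint: TP=6, FP=2+1+3=6 → 6/12 = 0.50000
  other: TP=10, FP=0+3+3=6 → 10/16 = 0.62500
Lowest is class 'order' with precision = 0.3913.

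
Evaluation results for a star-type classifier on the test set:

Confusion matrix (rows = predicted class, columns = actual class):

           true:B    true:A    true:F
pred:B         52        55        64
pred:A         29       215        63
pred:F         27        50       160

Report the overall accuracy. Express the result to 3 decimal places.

Accuracy = trace / total = (52+215+160=427) / 715 = 427/715 = 0.597

0.597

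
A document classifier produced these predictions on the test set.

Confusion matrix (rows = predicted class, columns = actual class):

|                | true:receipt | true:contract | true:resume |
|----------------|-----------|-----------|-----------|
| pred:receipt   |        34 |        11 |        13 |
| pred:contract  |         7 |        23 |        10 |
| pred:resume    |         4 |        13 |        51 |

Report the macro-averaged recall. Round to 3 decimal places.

Per-class recall (TP/(TP+FN)):
  receipt: TP=34, FN=7+4=11 → 34/45 = 0.7556
  contract: TP=23, FN=11+13=24 → 23/47 = 0.4894
  resume: TP=51, FN=13+10=23 → 51/74 = 0.6892
Macro-recall = mean = (0.7556 + 0.4894 + 0.6892) / 3 = 0.645

0.645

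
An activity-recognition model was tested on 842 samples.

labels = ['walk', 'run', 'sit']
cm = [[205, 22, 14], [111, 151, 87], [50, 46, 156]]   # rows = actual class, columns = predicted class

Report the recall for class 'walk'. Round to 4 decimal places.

Take TP from the diagonal, FP from the rest of the 'walk' prediction marginal, FN from the rest of the 'walk' actual marginal.
recall = TP/(TP+FN).
walk: TP=205, FN=22+14=36 → 205/241 = 0.85062

0.8506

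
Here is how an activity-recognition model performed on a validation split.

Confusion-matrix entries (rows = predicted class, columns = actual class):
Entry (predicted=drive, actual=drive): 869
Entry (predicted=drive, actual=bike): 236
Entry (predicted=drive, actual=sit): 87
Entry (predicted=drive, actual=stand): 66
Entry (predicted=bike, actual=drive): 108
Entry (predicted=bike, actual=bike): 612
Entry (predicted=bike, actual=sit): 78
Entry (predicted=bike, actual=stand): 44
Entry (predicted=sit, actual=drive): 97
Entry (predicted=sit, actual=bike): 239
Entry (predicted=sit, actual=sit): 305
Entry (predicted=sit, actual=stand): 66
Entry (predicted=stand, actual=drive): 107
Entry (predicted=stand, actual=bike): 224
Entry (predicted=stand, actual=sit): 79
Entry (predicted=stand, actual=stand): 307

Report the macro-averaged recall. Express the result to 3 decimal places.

0.598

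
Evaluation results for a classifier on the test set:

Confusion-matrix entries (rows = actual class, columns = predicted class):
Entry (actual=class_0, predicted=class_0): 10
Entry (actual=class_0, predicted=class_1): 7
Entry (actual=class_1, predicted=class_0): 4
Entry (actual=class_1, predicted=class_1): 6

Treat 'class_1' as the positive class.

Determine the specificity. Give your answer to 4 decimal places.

0.5882

Specificity = TN/(TN+FP) = 10/(10+7) = 0.5882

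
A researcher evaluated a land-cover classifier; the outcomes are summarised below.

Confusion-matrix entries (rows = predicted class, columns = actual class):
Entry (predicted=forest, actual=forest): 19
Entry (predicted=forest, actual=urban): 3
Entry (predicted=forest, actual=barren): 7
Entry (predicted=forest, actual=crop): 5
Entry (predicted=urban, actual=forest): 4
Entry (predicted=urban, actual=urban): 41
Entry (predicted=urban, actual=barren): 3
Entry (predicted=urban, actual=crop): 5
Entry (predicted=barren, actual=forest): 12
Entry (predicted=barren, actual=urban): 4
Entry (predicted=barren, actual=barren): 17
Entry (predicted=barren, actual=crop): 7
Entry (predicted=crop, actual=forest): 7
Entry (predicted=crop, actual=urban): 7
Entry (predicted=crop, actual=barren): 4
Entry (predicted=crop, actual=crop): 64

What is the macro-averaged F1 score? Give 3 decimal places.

Per-class F1 score (2·TP/(2·TP+FP+FN)):
  forest: TP=19, FP=3+7+5=15, FN=4+12+7=23 → 38/76 = 0.5000
  urban: TP=41, FP=4+3+5=12, FN=3+4+7=14 → 82/108 = 0.7593
  barren: TP=17, FP=12+4+7=23, FN=7+3+4=14 → 34/71 = 0.4789
  crop: TP=64, FP=7+7+4=18, FN=5+5+7=17 → 128/163 = 0.7853
Macro-F1 score = mean = (0.5000 + 0.7593 + 0.4789 + 0.7853) / 4 = 0.631

0.631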